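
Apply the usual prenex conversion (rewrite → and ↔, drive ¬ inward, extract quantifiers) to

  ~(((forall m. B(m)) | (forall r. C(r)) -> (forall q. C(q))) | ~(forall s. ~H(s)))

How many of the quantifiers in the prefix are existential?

1

First replace A → B with ¬A ∨ B.
  ~(~((forall m. B(m)) | (forall r. C(r))) | (forall q. C(q)) | ~(forall s. ~H(s)))
Drive negations inward (¬∀x A ≡ ∃x ¬A, ¬∃x A ≡ ∀x ¬A, De Morgan for ∧/∨):
  ((forall m. B(m)) | (forall r. C(r))) & (exists q. ~C(q)) & (forall s. ~H(s))
All bound variables are already distinct, so no renaming is needed.
Pull the quantifiers to the front (each side's bound variable is not free in the other side):
  forall m. forall r. exists q. forall s. ((B(m) | C(r)) & ~C(q) & ~H(s))
The prefix is forall m forall r exists q forall s: 3 universal, 1 existential.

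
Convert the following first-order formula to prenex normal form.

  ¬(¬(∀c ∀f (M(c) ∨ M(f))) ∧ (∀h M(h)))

∀c ∀f ∃h (M(c) ∨ M(f) ∨ ¬M(h))

Push ¬ through the quantifiers and connectives to reach negation normal form:
  (∀c ∀f (M(c) ∨ M(f))) ∨ (∃h ¬M(h))
All bound variables are already distinct, so no renaming is needed.
Extract every quantifier outward, since the variables are now distinct and don't occur free across branches:
  ∀c ∀f ∃h (M(c) ∨ M(f) ∨ ¬M(h))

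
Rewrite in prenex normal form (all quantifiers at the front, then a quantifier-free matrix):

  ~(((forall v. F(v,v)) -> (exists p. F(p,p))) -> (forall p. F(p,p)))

First replace A → B with ¬A ∨ B.
  ~(~(~(forall v. F(v,v)) | (exists p. F(p,p))) | (forall p. F(p,p)))
Move each ¬ inward, flipping quantifiers it crosses:
  ((exists v. ~F(v,v)) | (exists p. F(p,p))) & (exists p. ~F(p,p))
Rename bound variables to avoid capture: p↦y1.
  ((exists v. ~F(v,v)) | (exists p. F(p,p))) & (exists y1. ~F(y1,y1))
Pull the quantifiers to the front (each side's bound variable is not free in the other side):
  exists v. exists p. exists y1. ((~F(v,v) | F(p,p)) & ~F(y1,y1))

exists v. exists p. exists y1. ((~F(v,v) | F(p,p)) & ~F(y1,y1))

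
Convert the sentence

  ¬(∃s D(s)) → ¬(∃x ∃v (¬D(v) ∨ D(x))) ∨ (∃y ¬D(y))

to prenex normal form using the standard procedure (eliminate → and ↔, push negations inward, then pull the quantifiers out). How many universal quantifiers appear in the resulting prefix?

2

First replace A → B with ¬A ∨ B.
  ¬¬(∃s D(s)) ∨ ¬(∃x ∃v (¬D(v) ∨ D(x))) ∨ (∃y ¬D(y))
Drive negations inward (¬∀x A ≡ ∃x ¬A, ¬∃x A ≡ ∀x ¬A, De Morgan for ∧/∨):
  (∃s D(s)) ∨ (∀x ∀v (D(v) ∧ ¬D(x))) ∨ (∃y ¬D(y))
All bound variables are already distinct, so no renaming is needed.
Pull the quantifiers to the front (each side's bound variable is not free in the other side):
  ∃s ∀x ∀v ∃y (D(s) ∨ D(v) ∧ ¬D(x) ∨ ¬D(y))
The prefix is ∃s ∀x ∀v ∃y: 2 universal, 2 existential.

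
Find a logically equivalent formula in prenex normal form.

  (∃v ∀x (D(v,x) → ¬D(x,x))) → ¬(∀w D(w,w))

∀v ∃x ∃w (D(v,x) ∧ D(x,x) ∨ ¬D(w,w))

Rewrite implications/biconditionals: A → B as ¬A ∨ B.
  ¬(∃v ∀x (¬D(v,x) ∨ ¬D(x,x))) ∨ ¬(∀w D(w,w))
Move each ¬ inward, flipping quantifiers it crosses:
  (∀v ∃x (D(v,x) ∧ D(x,x))) ∨ (∃w ¬D(w,w))
Extract every quantifier outward, since the variables are now distinct and don't occur free across branches:
  ∀v ∃x ∃w (D(v,x) ∧ D(x,x) ∨ ¬D(w,w))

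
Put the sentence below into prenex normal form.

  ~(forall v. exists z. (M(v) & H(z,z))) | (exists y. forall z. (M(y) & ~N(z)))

exists v. forall z. exists y. forall u. (~M(v) | ~H(z,z) | M(y) & ~N(u))

Push ¬ through the quantifiers and connectives to reach negation normal form:
  (exists v. forall z. (~M(v) | ~H(z,z))) | (exists y. forall z. (M(y) & ~N(z)))
Give each quantifier a distinct variable: z↦u.
  (exists v. forall z. (~M(v) | ~H(z,z))) | (exists y. forall u. (M(y) & ~N(u)))
Pull the quantifiers to the front (each side's bound variable is not free in the other side):
  exists v. forall z. exists y. forall u. (~M(v) | ~H(z,z) | M(y) & ~N(u))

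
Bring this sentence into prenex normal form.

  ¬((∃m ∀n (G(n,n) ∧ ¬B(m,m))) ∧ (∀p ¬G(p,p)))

Push ¬ through the quantifiers and connectives to reach negation normal form:
  (∀m ∃n (¬G(n,n) ∨ B(m,m))) ∨ (∃p G(p,p))
Finally move all quantifiers to the prefix:
  ∀m ∃n ∃p (¬G(n,n) ∨ B(m,m) ∨ G(p,p))

∀m ∃n ∃p (¬G(n,n) ∨ B(m,m) ∨ G(p,p))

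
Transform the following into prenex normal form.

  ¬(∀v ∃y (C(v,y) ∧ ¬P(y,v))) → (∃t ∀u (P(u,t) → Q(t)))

Rewrite implications/biconditionals: A → B as ¬A ∨ B.
  ¬¬(∀v ∃y (C(v,y) ∧ ¬P(y,v))) ∨ (∃t ∀u (¬P(u,t) ∨ Q(t)))
Move each ¬ inward, flipping quantifiers it crosses:
  (∀v ∃y (C(v,y) ∧ ¬P(y,v))) ∨ (∃t ∀u (¬P(u,t) ∨ Q(t)))
All bound variables are already distinct, so no renaming is needed.
Finally move all quantifiers to the prefix:
  ∀v ∃y ∃t ∀u (C(v,y) ∧ ¬P(y,v) ∨ ¬P(u,t) ∨ Q(t))

∀v ∃y ∃t ∀u (C(v,y) ∧ ¬P(y,v) ∨ ¬P(u,t) ∨ Q(t))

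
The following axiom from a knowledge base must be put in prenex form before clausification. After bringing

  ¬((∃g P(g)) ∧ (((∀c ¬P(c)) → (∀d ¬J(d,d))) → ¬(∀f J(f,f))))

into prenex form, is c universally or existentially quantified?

Rewrite implications/biconditionals: A → B as ¬A ∨ B.
  ¬((∃g P(g)) ∧ (¬(¬(∀c ¬P(c)) ∨ (∀d ¬J(d,d))) ∨ ¬(∀f J(f,f))))
Drive negations inward (¬∀x A ≡ ∃x ¬A, ¬∃x A ≡ ∀x ¬A, De Morgan for ∧/∨):
  (∀g ¬P(g)) ∨ ((∃c P(c)) ∨ (∀d ¬J(d,d))) ∧ (∀f J(f,f))
All bound variables are already distinct, so no renaming is needed.
Finally move all quantifiers to the prefix:
  ∀g ∃c ∀d ∀f (¬P(g) ∨ (P(c) ∨ ¬J(d,d)) ∧ J(f,f))
The quantifier ∀c sits under an odd number of negations (counting the antecedent side of each →), so it flips to ∃c.

existential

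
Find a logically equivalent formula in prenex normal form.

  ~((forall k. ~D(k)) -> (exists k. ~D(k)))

forall k. forall b. (~D(k) & D(b))

Eliminate → and ↔ using ¬ and ∨.
  ~(~(forall k. ~D(k)) | (exists k. ~D(k)))
Push ¬ through the quantifiers and connectives to reach negation normal form:
  (forall k. ~D(k)) & (forall k. D(k))
Give each quantifier a distinct variable: k↦b.
  (forall k. ~D(k)) & (forall b. D(b))
Pull the quantifiers to the front (each side's bound variable is not free in the other side):
  forall k. forall b. (~D(k) & D(b))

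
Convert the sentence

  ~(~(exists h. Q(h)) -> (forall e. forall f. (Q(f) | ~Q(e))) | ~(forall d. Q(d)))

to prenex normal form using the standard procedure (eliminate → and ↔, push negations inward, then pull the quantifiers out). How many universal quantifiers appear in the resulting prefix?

2

Eliminate → and ↔ using ¬ and ∨.
  ~(~~(exists h. Q(h)) | (forall e. forall f. (Q(f) | ~Q(e))) | ~(forall d. Q(d)))
Drive negations inward (¬∀x A ≡ ∃x ¬A, ¬∃x A ≡ ∀x ¬A, De Morgan for ∧/∨):
  (forall h. ~Q(h)) & (exists e. exists f. (~Q(f) & Q(e))) & (forall d. Q(d))
All bound variables are already distinct, so no renaming is needed.
Pull the quantifiers to the front (each side's bound variable is not free in the other side):
  forall h. exists e. exists f. forall d. (~Q(h) & ~Q(f) & Q(e) & Q(d))
The prefix is forall h exists e exists f forall d: 2 universal, 2 existential.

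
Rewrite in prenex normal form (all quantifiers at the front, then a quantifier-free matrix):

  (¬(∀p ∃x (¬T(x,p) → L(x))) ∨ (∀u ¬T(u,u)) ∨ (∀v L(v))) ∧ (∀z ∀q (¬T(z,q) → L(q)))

Rewrite implications/biconditionals: A → B as ¬A ∨ B.
  (¬(∀p ∃x (¬¬T(x,p) ∨ L(x))) ∨ (∀u ¬T(u,u)) ∨ (∀v L(v))) ∧ (∀z ∀q (¬¬T(z,q) ∨ L(q)))
Move each ¬ inward, flipping quantifiers it crosses:
  ((∃p ∀x (¬T(x,p) ∧ ¬L(x))) ∨ (∀u ¬T(u,u)) ∨ (∀v L(v))) ∧ (∀z ∀q (T(z,q) ∨ L(q)))
Finally move all quantifiers to the prefix:
  ∃p ∀x ∀u ∀v ∀z ∀q ((¬T(x,p) ∧ ¬L(x) ∨ ¬T(u,u) ∨ L(v)) ∧ (T(z,q) ∨ L(q)))

∃p ∀x ∀u ∀v ∀z ∀q ((¬T(x,p) ∧ ¬L(x) ∨ ¬T(u,u) ∨ L(v)) ∧ (T(z,q) ∨ L(q)))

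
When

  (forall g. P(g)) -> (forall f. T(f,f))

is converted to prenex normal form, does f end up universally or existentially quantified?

Rewrite implications/biconditionals: A → B as ¬A ∨ B.
  ~(forall g. P(g)) | (forall f. T(f,f))
Push ¬ through the quantifiers and connectives to reach negation normal form:
  (exists g. ~P(g)) | (forall f. T(f,f))
All bound variables are already distinct, so no renaming is needed.
Extract every quantifier outward, since the variables are now distinct and don't occur free across branches:
  exists g. forall f. (~P(g) | T(f,f))
The quantifier forall f sits under an even number of negations (counting the antecedent side of each →), so it remains universal.

universal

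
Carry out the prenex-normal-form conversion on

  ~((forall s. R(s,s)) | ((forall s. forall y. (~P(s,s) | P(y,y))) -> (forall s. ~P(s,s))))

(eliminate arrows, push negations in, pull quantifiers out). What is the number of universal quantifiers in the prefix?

Rewrite implications/biconditionals: A → B as ¬A ∨ B.
  ~((forall s. R(s,s)) | ~(forall s. forall y. (~P(s,s) | P(y,y))) | (forall s. ~P(s,s)))
Push ¬ through the quantifiers and connectives to reach negation normal form:
  (exists s. ~R(s,s)) & (forall s. forall y. (~P(s,s) | P(y,y))) & (exists s. P(s,s))
Standardize variables apart so no two quantifiers bind the same name: s↦z1, s↦x1.
  (exists s. ~R(s,s)) & (forall z1. forall y. (~P(z1,z1) | P(y,y))) & (exists x1. P(x1,x1))
Pull the quantifiers to the front (each side's bound variable is not free in the other side):
  exists s. forall z1. forall y. exists x1. (~R(s,s) & (~P(z1,z1) | P(y,y)) & P(x1,x1))
The prefix is exists s forall z1 forall y exists x1: 2 universal, 2 existential.

2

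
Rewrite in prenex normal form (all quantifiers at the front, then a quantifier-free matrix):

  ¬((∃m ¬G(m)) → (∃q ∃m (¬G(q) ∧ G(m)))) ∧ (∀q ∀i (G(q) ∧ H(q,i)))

Eliminate → and ↔ using ¬ and ∨.
  ¬(¬(∃m ¬G(m)) ∨ (∃q ∃m (¬G(q) ∧ G(m)))) ∧ (∀q ∀i (G(q) ∧ H(q,i)))
Drive negations inward (¬∀x A ≡ ∃x ¬A, ¬∃x A ≡ ∀x ¬A, De Morgan for ∧/∨):
  (∃m ¬G(m)) ∧ (∀q ∀m (G(q) ∨ ¬G(m))) ∧ (∀q ∀i (G(q) ∧ H(q,i)))
Rename bound variables to avoid capture: m↦u, q↦v1.
  (∃m ¬G(m)) ∧ (∀q ∀u (G(q) ∨ ¬G(u))) ∧ (∀v1 ∀i (G(v1) ∧ H(v1,i)))
Pull the quantifiers to the front (each side's bound variable is not free in the other side):
  ∃m ∀q ∀u ∀v1 ∀i (¬G(m) ∧ (G(q) ∨ ¬G(u)) ∧ G(v1) ∧ H(v1,i))

∃m ∀q ∀u ∀v1 ∀i (¬G(m) ∧ (G(q) ∨ ¬G(u)) ∧ G(v1) ∧ H(v1,i))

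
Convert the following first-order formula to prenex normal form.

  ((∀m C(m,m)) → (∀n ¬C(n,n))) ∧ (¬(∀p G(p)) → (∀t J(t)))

∃m ∀n ∀p ∀t ((¬C(m,m) ∨ ¬C(n,n)) ∧ (G(p) ∨ J(t)))

Rewrite implications/biconditionals: A → B as ¬A ∨ B.
  (¬(∀m C(m,m)) ∨ (∀n ¬C(n,n))) ∧ (¬¬(∀p G(p)) ∨ (∀t J(t)))
Move each ¬ inward, flipping quantifiers it crosses:
  ((∃m ¬C(m,m)) ∨ (∀n ¬C(n,n))) ∧ ((∀p G(p)) ∨ (∀t J(t)))
Extract every quantifier outward, since the variables are now distinct and don't occur free across branches:
  ∃m ∀n ∀p ∀t ((¬C(m,m) ∨ ¬C(n,n)) ∧ (G(p) ∨ J(t)))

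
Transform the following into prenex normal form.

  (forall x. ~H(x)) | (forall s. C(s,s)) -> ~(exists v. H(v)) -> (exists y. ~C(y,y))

exists x. exists s. exists v. exists y. (H(x) & ~C(s,s) | H(v) | ~C(y,y))

First replace A → B with ¬A ∨ B.
  ~((forall x. ~H(x)) | (forall s. C(s,s))) | ~~(exists v. H(v)) | (exists y. ~C(y,y))
Move each ¬ inward, flipping quantifiers it crosses:
  (exists x. H(x)) & (exists s. ~C(s,s)) | (exists v. H(v)) | (exists y. ~C(y,y))
All bound variables are already distinct, so no renaming is needed.
Pull the quantifiers to the front (each side's bound variable is not free in the other side):
  exists x. exists s. exists v. exists y. (H(x) & ~C(s,s) | H(v) | ~C(y,y))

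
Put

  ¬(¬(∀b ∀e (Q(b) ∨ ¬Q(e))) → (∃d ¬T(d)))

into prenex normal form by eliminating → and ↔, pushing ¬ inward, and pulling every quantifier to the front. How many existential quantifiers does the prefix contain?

2

First replace A → B with ¬A ∨ B.
  ¬(¬¬(∀b ∀e (Q(b) ∨ ¬Q(e))) ∨ (∃d ¬T(d)))
Push ¬ through the quantifiers and connectives to reach negation normal form:
  (∃b ∃e (¬Q(b) ∧ Q(e))) ∧ (∀d T(d))
All bound variables are already distinct, so no renaming is needed.
Finally move all quantifiers to the prefix:
  ∃b ∃e ∀d (¬Q(b) ∧ Q(e) ∧ T(d))
The prefix is ∃b ∃e ∀d: 1 universal, 2 existential.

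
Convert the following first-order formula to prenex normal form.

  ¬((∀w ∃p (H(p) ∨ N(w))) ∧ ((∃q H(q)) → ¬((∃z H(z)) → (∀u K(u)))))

∃w ∀p ∃q ∀z ∀u (¬H(p) ∧ ¬N(w) ∨ H(q) ∧ (¬H(z) ∨ K(u)))

First replace A → B with ¬A ∨ B.
  ¬((∀w ∃p (H(p) ∨ N(w))) ∧ (¬(∃q H(q)) ∨ ¬(¬(∃z H(z)) ∨ (∀u K(u)))))
Push ¬ through the quantifiers and connectives to reach negation normal form:
  (∃w ∀p (¬H(p) ∧ ¬N(w))) ∨ (∃q H(q)) ∧ ((∀z ¬H(z)) ∨ (∀u K(u)))
All bound variables are already distinct, so no renaming is needed.
Finally move all quantifiers to the prefix:
  ∃w ∀p ∃q ∀z ∀u (¬H(p) ∧ ¬N(w) ∨ H(q) ∧ (¬H(z) ∨ K(u)))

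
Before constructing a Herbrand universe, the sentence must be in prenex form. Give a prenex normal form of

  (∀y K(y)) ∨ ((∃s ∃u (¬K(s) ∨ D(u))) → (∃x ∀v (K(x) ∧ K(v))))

Rewrite implications/biconditionals: A → B as ¬A ∨ B.
  (∀y K(y)) ∨ ¬(∃s ∃u (¬K(s) ∨ D(u))) ∨ (∃x ∀v (K(x) ∧ K(v)))
Move each ¬ inward, flipping quantifiers it crosses:
  (∀y K(y)) ∨ (∀s ∀u (K(s) ∧ ¬D(u))) ∨ (∃x ∀v (K(x) ∧ K(v)))
Extract every quantifier outward, since the variables are now distinct and don't occur free across branches:
  ∀y ∀s ∀u ∃x ∀v (K(y) ∨ K(s) ∧ ¬D(u) ∨ K(x) ∧ K(v))

∀y ∀s ∀u ∃x ∀v (K(y) ∨ K(s) ∧ ¬D(u) ∨ K(x) ∧ K(v))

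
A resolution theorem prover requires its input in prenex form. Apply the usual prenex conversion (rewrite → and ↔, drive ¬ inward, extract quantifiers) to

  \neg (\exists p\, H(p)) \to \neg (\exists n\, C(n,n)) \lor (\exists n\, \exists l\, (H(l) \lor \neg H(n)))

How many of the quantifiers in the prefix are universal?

1

First replace A → B with ¬A ∨ B.
  \neg \neg (\exists p\, H(p)) \lor \neg (\exists n\, C(n,n)) \lor (\exists n\, \exists l\, (H(l) \lor \neg H(n)))
Drive negations inward (¬∀x A ≡ ∃x ¬A, ¬∃x A ≡ ∀x ¬A, De Morgan for ∧/∨):
  (\exists p\, H(p)) \lor (\forall n\, \neg C(n,n)) \lor (\exists n\, \exists l\, (H(l) \lor \neg H(n)))
Standardize variables apart so no two quantifiers bind the same name: n↦b.
  (\exists p\, H(p)) \lor (\forall n\, \neg C(n,n)) \lor (\exists b\, \exists l\, (H(l) \lor \neg H(b)))
Finally move all quantifiers to the prefix:
  \exists p\, \forall n\, \exists b\, \exists l\, (H(p) \lor \neg C(n,n) \lor H(l) \lor \neg H(b))
The prefix is \exists p \forall n \exists b \exists l: 1 universal, 3 existential.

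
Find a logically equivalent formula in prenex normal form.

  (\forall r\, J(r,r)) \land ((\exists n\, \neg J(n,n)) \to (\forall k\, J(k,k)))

\forall r\, \forall n\, \forall k\, (J(r,r) \land (J(n,n) \lor J(k,k)))

Rewrite implications/biconditionals: A → B as ¬A ∨ B.
  (\forall r\, J(r,r)) \land (\neg (\exists n\, \neg J(n,n)) \lor (\forall k\, J(k,k)))
Move each ¬ inward, flipping quantifiers it crosses:
  (\forall r\, J(r,r)) \land ((\forall n\, J(n,n)) \lor (\forall k\, J(k,k)))
Extract every quantifier outward, since the variables are now distinct and don't occur free across branches:
  \forall r\, \forall n\, \forall k\, (J(r,r) \land (J(n,n) \lor J(k,k)))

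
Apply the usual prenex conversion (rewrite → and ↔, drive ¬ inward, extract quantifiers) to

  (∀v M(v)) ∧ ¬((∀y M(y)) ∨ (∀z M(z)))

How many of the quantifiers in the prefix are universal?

1

Move each ¬ inward, flipping quantifiers it crosses:
  (∀v M(v)) ∧ (∃y ¬M(y)) ∧ (∃z ¬M(z))
Extract every quantifier outward, since the variables are now distinct and don't occur free across branches:
  ∀v ∃y ∃z (M(v) ∧ ¬M(y) ∧ ¬M(z))
The prefix is ∀v ∃y ∃z: 1 universal, 2 existential.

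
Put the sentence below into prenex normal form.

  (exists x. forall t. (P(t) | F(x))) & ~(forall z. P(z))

Drive negations inward (¬∀x A ≡ ∃x ¬A, ¬∃x A ≡ ∀x ¬A, De Morgan for ∧/∨):
  (exists x. forall t. (P(t) | F(x))) & (exists z. ~P(z))
All bound variables are already distinct, so no renaming is needed.
Pull the quantifiers to the front (each side's bound variable is not free in the other side):
  exists x. forall t. exists z. ((P(t) | F(x)) & ~P(z))

exists x. forall t. exists z. ((P(t) | F(x)) & ~P(z))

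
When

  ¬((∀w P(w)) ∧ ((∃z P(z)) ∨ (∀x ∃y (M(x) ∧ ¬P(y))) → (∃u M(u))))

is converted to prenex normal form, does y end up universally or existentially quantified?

existential

Rewrite implications/biconditionals: A → B as ¬A ∨ B.
  ¬((∀w P(w)) ∧ (¬((∃z P(z)) ∨ (∀x ∃y (M(x) ∧ ¬P(y)))) ∨ (∃u M(u))))
Drive negations inward (¬∀x A ≡ ∃x ¬A, ¬∃x A ≡ ∀x ¬A, De Morgan for ∧/∨):
  (∃w ¬P(w)) ∨ ((∃z P(z)) ∨ (∀x ∃y (M(x) ∧ ¬P(y)))) ∧ (∀u ¬M(u))
All bound variables are already distinct, so no renaming is needed.
Finally move all quantifiers to the prefix:
  ∃w ∃z ∀x ∃y ∀u (¬P(w) ∨ (P(z) ∨ M(x) ∧ ¬P(y)) ∧ ¬M(u))
The quantifier ∃y sits under an even number of negations (counting the antecedent side of each →), so it remains existential.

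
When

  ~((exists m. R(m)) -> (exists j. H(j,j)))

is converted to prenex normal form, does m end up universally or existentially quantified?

existential

First replace A → B with ¬A ∨ B.
  ~(~(exists m. R(m)) | (exists j. H(j,j)))
Drive negations inward (¬∀x A ≡ ∃x ¬A, ¬∃x A ≡ ∀x ¬A, De Morgan for ∧/∨):
  (exists m. R(m)) & (forall j. ~H(j,j))
All bound variables are already distinct, so no renaming is needed.
Pull the quantifiers to the front (each side's bound variable is not free in the other side):
  exists m. forall j. (R(m) & ~H(j,j))
The quantifier exists m sits under an even number of negations (counting the antecedent side of each →), so it remains existential.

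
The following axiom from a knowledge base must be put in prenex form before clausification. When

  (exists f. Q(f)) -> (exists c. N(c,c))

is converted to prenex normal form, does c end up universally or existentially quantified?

existential

Rewrite implications/biconditionals: A → B as ¬A ∨ B.
  ~(exists f. Q(f)) | (exists c. N(c,c))
Move each ¬ inward, flipping quantifiers it crosses:
  (forall f. ~Q(f)) | (exists c. N(c,c))
All bound variables are already distinct, so no renaming is needed.
Pull the quantifiers to the front (each side's bound variable is not free in the other side):
  forall f. exists c. (~Q(f) | N(c,c))
The quantifier exists c sits under an even number of negations (counting the antecedent side of each →), so it remains existential.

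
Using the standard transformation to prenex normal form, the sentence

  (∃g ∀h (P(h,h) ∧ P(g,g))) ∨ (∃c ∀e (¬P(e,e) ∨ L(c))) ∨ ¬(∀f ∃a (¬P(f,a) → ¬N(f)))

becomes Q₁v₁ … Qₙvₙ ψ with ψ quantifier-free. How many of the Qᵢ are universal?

Rewrite implications/biconditionals: A → B as ¬A ∨ B.
  (∃g ∀h (P(h,h) ∧ P(g,g))) ∨ (∃c ∀e (¬P(e,e) ∨ L(c))) ∨ ¬(∀f ∃a (¬¬P(f,a) ∨ ¬N(f)))
Drive negations inward (¬∀x A ≡ ∃x ¬A, ¬∃x A ≡ ∀x ¬A, De Morgan for ∧/∨):
  (∃g ∀h (P(h,h) ∧ P(g,g))) ∨ (∃c ∀e (¬P(e,e) ∨ L(c))) ∨ (∃f ∀a (¬P(f,a) ∧ N(f)))
All bound variables are already distinct, so no renaming is needed.
Finally move all quantifiers to the prefix:
  ∃g ∀h ∃c ∀e ∃f ∀a (P(h,h) ∧ P(g,g) ∨ ¬P(e,e) ∨ L(c) ∨ ¬P(f,a) ∧ N(f))
The prefix is ∃g ∀h ∃c ∀e ∃f ∀a: 3 universal, 3 existential.

3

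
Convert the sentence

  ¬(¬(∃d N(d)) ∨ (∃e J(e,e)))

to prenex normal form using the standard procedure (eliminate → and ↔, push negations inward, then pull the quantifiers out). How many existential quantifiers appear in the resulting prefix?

Drive negations inward (¬∀x A ≡ ∃x ¬A, ¬∃x A ≡ ∀x ¬A, De Morgan for ∧/∨):
  (∃d N(d)) ∧ (∀e ¬J(e,e))
All bound variables are already distinct, so no renaming is needed.
Extract every quantifier outward, since the variables are now distinct and don't occur free across branches:
  ∃d ∀e (N(d) ∧ ¬J(e,e))
The prefix is ∃d ∀e: 1 universal, 1 existential.

1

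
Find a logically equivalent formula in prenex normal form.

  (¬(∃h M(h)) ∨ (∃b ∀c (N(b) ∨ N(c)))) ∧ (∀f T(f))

Drive negations inward (¬∀x A ≡ ∃x ¬A, ¬∃x A ≡ ∀x ¬A, De Morgan for ∧/∨):
  ((∀h ¬M(h)) ∨ (∃b ∀c (N(b) ∨ N(c)))) ∧ (∀f T(f))
Finally move all quantifiers to the prefix:
  ∀h ∃b ∀c ∀f ((¬M(h) ∨ N(b) ∨ N(c)) ∧ T(f))

∀h ∃b ∀c ∀f ((¬M(h) ∨ N(b) ∨ N(c)) ∧ T(f))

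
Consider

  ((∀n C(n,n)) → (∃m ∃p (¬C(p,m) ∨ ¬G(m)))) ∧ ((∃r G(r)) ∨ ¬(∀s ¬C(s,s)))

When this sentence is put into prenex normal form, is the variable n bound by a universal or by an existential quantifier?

First replace A → B with ¬A ∨ B.
  (¬(∀n C(n,n)) ∨ (∃m ∃p (¬C(p,m) ∨ ¬G(m)))) ∧ ((∃r G(r)) ∨ ¬(∀s ¬C(s,s)))
Drive negations inward (¬∀x A ≡ ∃x ¬A, ¬∃x A ≡ ∀x ¬A, De Morgan for ∧/∨):
  ((∃n ¬C(n,n)) ∨ (∃m ∃p (¬C(p,m) ∨ ¬G(m)))) ∧ ((∃r G(r)) ∨ (∃s C(s,s)))
All bound variables are already distinct, so no renaming is needed.
Pull the quantifiers to the front (each side's bound variable is not free in the other side):
  ∃n ∃m ∃p ∃r ∃s ((¬C(n,n) ∨ ¬C(p,m) ∨ ¬G(m)) ∧ (G(r) ∨ C(s,s)))
The quantifier ∀n sits under an odd number of negations (counting the antecedent side of each →), so it flips to ∃n.

existential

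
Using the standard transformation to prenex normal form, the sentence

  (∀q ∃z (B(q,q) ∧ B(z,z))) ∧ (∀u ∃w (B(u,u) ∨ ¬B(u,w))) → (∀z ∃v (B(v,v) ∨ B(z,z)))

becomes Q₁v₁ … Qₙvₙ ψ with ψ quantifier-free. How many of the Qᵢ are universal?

3

First replace A → B with ¬A ∨ B.
  ¬((∀q ∃z (B(q,q) ∧ B(z,z))) ∧ (∀u ∃w (B(u,u) ∨ ¬B(u,w)))) ∨ (∀z ∃v (B(v,v) ∨ B(z,z)))
Drive negations inward (¬∀x A ≡ ∃x ¬A, ¬∃x A ≡ ∀x ¬A, De Morgan for ∧/∨):
  (∃q ∀z (¬B(q,q) ∨ ¬B(z,z))) ∨ (∃u ∀w (¬B(u,u) ∧ B(u,w))) ∨ (∀z ∃v (B(v,v) ∨ B(z,z)))
Standardize variables apart so no two quantifiers bind the same name: z↦v1.
  (∃q ∀z (¬B(q,q) ∨ ¬B(z,z))) ∨ (∃u ∀w (¬B(u,u) ∧ B(u,w))) ∨ (∀v1 ∃v (B(v,v) ∨ B(v1,v1)))
Pull the quantifiers to the front (each side's bound variable is not free in the other side):
  ∃q ∀z ∃u ∀w ∀v1 ∃v (¬B(q,q) ∨ ¬B(z,z) ∨ ¬B(u,u) ∧ B(u,w) ∨ B(v,v) ∨ B(v1,v1))
The prefix is ∃q ∀z ∃u ∀w ∀v1 ∃v: 3 universal, 3 existential.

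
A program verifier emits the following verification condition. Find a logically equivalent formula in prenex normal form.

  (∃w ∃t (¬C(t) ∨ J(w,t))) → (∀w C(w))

Eliminate → and ↔ using ¬ and ∨.
  ¬(∃w ∃t (¬C(t) ∨ J(w,t))) ∨ (∀w C(w))
Move each ¬ inward, flipping quantifiers it crosses:
  (∀w ∀t (C(t) ∧ ¬J(w,t))) ∨ (∀w C(w))
Give each quantifier a distinct variable: w↦z1.
  (∀w ∀t (C(t) ∧ ¬J(w,t))) ∨ (∀z1 C(z1))
Extract every quantifier outward, since the variables are now distinct and don't occur free across branches:
  ∀w ∀t ∀z1 (C(t) ∧ ¬J(w,t) ∨ C(z1))

∀w ∀t ∀z1 (C(t) ∧ ¬J(w,t) ∨ C(z1))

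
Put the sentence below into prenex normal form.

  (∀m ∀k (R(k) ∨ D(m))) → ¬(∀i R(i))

∃m ∃k ∃i (¬R(k) ∧ ¬D(m) ∨ ¬R(i))

Rewrite implications/biconditionals: A → B as ¬A ∨ B.
  ¬(∀m ∀k (R(k) ∨ D(m))) ∨ ¬(∀i R(i))
Push ¬ through the quantifiers and connectives to reach negation normal form:
  (∃m ∃k (¬R(k) ∧ ¬D(m))) ∨ (∃i ¬R(i))
All bound variables are already distinct, so no renaming is needed.
Extract every quantifier outward, since the variables are now distinct and don't occur free across branches:
  ∃m ∃k ∃i (¬R(k) ∧ ¬D(m) ∨ ¬R(i))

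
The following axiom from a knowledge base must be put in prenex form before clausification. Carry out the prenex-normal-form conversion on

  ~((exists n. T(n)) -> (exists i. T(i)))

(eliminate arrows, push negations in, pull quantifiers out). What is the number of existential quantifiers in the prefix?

1

First replace A → B with ¬A ∨ B.
  ~(~(exists n. T(n)) | (exists i. T(i)))
Move each ¬ inward, flipping quantifiers it crosses:
  (exists n. T(n)) & (forall i. ~T(i))
All bound variables are already distinct, so no renaming is needed.
Finally move all quantifiers to the prefix:
  exists n. forall i. (T(n) & ~T(i))
The prefix is exists n forall i: 1 universal, 1 existential.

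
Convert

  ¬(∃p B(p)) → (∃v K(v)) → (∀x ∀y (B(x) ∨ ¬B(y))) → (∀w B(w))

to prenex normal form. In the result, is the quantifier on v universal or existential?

universal

First replace A → B with ¬A ∨ B.
  ¬¬(∃p B(p)) ∨ ¬(∃v K(v)) ∨ ¬(∀x ∀y (B(x) ∨ ¬B(y))) ∨ (∀w B(w))
Drive negations inward (¬∀x A ≡ ∃x ¬A, ¬∃x A ≡ ∀x ¬A, De Morgan for ∧/∨):
  (∃p B(p)) ∨ (∀v ¬K(v)) ∨ (∃x ∃y (¬B(x) ∧ B(y))) ∨ (∀w B(w))
All bound variables are already distinct, so no renaming is needed.
Finally move all quantifiers to the prefix:
  ∃p ∀v ∃x ∃y ∀w (B(p) ∨ ¬K(v) ∨ ¬B(x) ∧ B(y) ∨ B(w))
The quantifier ∃v sits under an odd number of negations (counting the antecedent side of each →), so it flips to ∀v.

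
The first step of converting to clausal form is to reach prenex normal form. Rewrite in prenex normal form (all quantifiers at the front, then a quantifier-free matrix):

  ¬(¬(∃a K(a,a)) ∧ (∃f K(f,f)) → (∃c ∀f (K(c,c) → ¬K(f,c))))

∀a ∃f ∀c ∃v1 (¬K(a,a) ∧ K(f,f) ∧ K(c,c) ∧ K(v1,c))

First replace A → B with ¬A ∨ B.
  ¬(¬(¬(∃a K(a,a)) ∧ (∃f K(f,f))) ∨ (∃c ∀f (¬K(c,c) ∨ ¬K(f,c))))
Drive negations inward (¬∀x A ≡ ∃x ¬A, ¬∃x A ≡ ∀x ¬A, De Morgan for ∧/∨):
  (∀a ¬K(a,a)) ∧ (∃f K(f,f)) ∧ (∀c ∃f (K(c,c) ∧ K(f,c)))
Rename bound variables to avoid capture: f↦v1.
  (∀a ¬K(a,a)) ∧ (∃f K(f,f)) ∧ (∀c ∃v1 (K(c,c) ∧ K(v1,c)))
Finally move all quantifiers to the prefix:
  ∀a ∃f ∀c ∃v1 (¬K(a,a) ∧ K(f,f) ∧ K(c,c) ∧ K(v1,c))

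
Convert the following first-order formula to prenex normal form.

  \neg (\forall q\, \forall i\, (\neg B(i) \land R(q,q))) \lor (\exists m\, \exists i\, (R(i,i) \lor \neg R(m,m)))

Drive negations inward (¬∀x A ≡ ∃x ¬A, ¬∃x A ≡ ∀x ¬A, De Morgan for ∧/∨):
  (\exists q\, \exists i\, (B(i) \lor \neg R(q,q))) \lor (\exists m\, \exists i\, (R(i,i) \lor \neg R(m,m)))
Rename bound variables to avoid capture: i↦w1.
  (\exists q\, \exists i\, (B(i) \lor \neg R(q,q))) \lor (\exists m\, \exists w1\, (R(w1,w1) \lor \neg R(m,m)))
Pull the quantifiers to the front (each side's bound variable is not free in the other side):
  \exists q\, \exists i\, \exists m\, \exists w1\, (B(i) \lor \neg R(q,q) \lor R(w1,w1) \lor \neg R(m,m))

\exists q\, \exists i\, \exists m\, \exists w1\, (B(i) \lor \neg R(q,q) \lor R(w1,w1) \lor \neg R(m,m))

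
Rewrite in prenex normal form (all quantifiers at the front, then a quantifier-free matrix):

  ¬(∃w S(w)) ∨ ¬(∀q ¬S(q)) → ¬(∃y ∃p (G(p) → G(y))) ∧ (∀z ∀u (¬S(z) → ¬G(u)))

∃w ∀q ∀y ∀p ∀z ∀u (S(w) ∧ ¬S(q) ∨ G(p) ∧ ¬G(y) ∧ (S(z) ∨ ¬G(u)))

First replace A → B with ¬A ∨ B.
  ¬(¬(∃w S(w)) ∨ ¬(∀q ¬S(q))) ∨ ¬(∃y ∃p (¬G(p) ∨ G(y))) ∧ (∀z ∀u (¬¬S(z) ∨ ¬G(u)))
Move each ¬ inward, flipping quantifiers it crosses:
  (∃w S(w)) ∧ (∀q ¬S(q)) ∨ (∀y ∀p (G(p) ∧ ¬G(y))) ∧ (∀z ∀u (S(z) ∨ ¬G(u)))
All bound variables are already distinct, so no renaming is needed.
Finally move all quantifiers to the prefix:
  ∃w ∀q ∀y ∀p ∀z ∀u (S(w) ∧ ¬S(q) ∨ G(p) ∧ ¬G(y) ∧ (S(z) ∨ ¬G(u)))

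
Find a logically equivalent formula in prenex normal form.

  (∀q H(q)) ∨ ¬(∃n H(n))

Push ¬ through the quantifiers and connectives to reach negation normal form:
  (∀q H(q)) ∨ (∀n ¬H(n))
All bound variables are already distinct, so no renaming is needed.
Extract every quantifier outward, since the variables are now distinct and don't occur free across branches:
  ∀q ∀n (H(q) ∨ ¬H(n))

∀q ∀n (H(q) ∨ ¬H(n))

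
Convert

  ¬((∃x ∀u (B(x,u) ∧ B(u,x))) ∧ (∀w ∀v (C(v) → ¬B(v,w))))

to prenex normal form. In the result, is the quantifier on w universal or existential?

existential

First replace A → B with ¬A ∨ B.
  ¬((∃x ∀u (B(x,u) ∧ B(u,x))) ∧ (∀w ∀v (¬C(v) ∨ ¬B(v,w))))
Move each ¬ inward, flipping quantifiers it crosses:
  (∀x ∃u (¬B(x,u) ∨ ¬B(u,x))) ∨ (∃w ∃v (C(v) ∧ B(v,w)))
All bound variables are already distinct, so no renaming is needed.
Finally move all quantifiers to the prefix:
  ∀x ∃u ∃w ∃v (¬B(x,u) ∨ ¬B(u,x) ∨ C(v) ∧ B(v,w))
The quantifier ∀w sits under an odd number of negations (counting the antecedent side of each →), so it flips to ∃w.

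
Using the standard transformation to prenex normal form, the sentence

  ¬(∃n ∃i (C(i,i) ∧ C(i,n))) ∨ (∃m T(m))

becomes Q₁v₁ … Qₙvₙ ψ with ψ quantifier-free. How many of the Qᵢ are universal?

2

Push ¬ through the quantifiers and connectives to reach negation normal form:
  (∀n ∀i (¬C(i,i) ∨ ¬C(i,n))) ∨ (∃m T(m))
All bound variables are already distinct, so no renaming is needed.
Extract every quantifier outward, since the variables are now distinct and don't occur free across branches:
  ∀n ∀i ∃m (¬C(i,i) ∨ ¬C(i,n) ∨ T(m))
The prefix is ∀n ∀i ∃m: 2 universal, 1 existential.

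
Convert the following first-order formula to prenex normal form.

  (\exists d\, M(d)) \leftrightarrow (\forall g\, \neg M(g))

Eliminate → and ↔ using ¬ and ∨; A ↔ B as (¬A ∨ B) ∧ (¬B ∨ A).
  (\neg (\exists d\, M(d)) \lor (\forall g\, \neg M(g))) \land (\neg (\forall g\, \neg M(g)) \lor (\exists d\, M(d)))
Move each ¬ inward, flipping quantifiers it crosses:
  ((\forall d\, \neg M(d)) \lor (\forall g\, \neg M(g))) \land ((\exists g\, M(g)) \lor (\exists d\, M(d)))
Rename bound variables to avoid capture: g↦w, d↦u.
  ((\forall d\, \neg M(d)) \lor (\forall g\, \neg M(g))) \land ((\exists w\, M(w)) \lor (\exists u\, M(u)))
Finally move all quantifiers to the prefix:
  \forall d\, \forall g\, \exists w\, \exists u\, ((\neg M(d) \lor \neg M(g)) \land (M(w) \lor M(u)))

\forall d\, \forall g\, \exists w\, \exists u\, ((\neg M(d) \lor \neg M(g)) \land (M(w) \lor M(u)))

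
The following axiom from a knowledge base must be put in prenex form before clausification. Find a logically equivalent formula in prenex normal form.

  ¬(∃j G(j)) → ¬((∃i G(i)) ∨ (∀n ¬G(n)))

Rewrite implications/biconditionals: A → B as ¬A ∨ B.
  ¬¬(∃j G(j)) ∨ ¬((∃i G(i)) ∨ (∀n ¬G(n)))
Drive negations inward (¬∀x A ≡ ∃x ¬A, ¬∃x A ≡ ∀x ¬A, De Morgan for ∧/∨):
  (∃j G(j)) ∨ (∀i ¬G(i)) ∧ (∃n G(n))
All bound variables are already distinct, so no renaming is needed.
Pull the quantifiers to the front (each side's bound variable is not free in the other side):
  ∃j ∀i ∃n (G(j) ∨ ¬G(i) ∧ G(n))

∃j ∀i ∃n (G(j) ∨ ¬G(i) ∧ G(n))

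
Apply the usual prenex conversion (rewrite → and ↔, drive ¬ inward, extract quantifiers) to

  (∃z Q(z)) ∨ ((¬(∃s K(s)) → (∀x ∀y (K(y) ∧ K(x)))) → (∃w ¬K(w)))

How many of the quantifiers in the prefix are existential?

4

Eliminate → and ↔ using ¬ and ∨.
  (∃z Q(z)) ∨ ¬(¬¬(∃s K(s)) ∨ (∀x ∀y (K(y) ∧ K(x)))) ∨ (∃w ¬K(w))
Move each ¬ inward, flipping quantifiers it crosses:
  (∃z Q(z)) ∨ (∀s ¬K(s)) ∧ (∃x ∃y (¬K(y) ∨ ¬K(x))) ∨ (∃w ¬K(w))
Pull the quantifiers to the front (each side's bound variable is not free in the other side):
  ∃z ∀s ∃x ∃y ∃w (Q(z) ∨ ¬K(s) ∧ (¬K(y) ∨ ¬K(x)) ∨ ¬K(w))
The prefix is ∃z ∀s ∃x ∃y ∃w: 1 universal, 4 existential.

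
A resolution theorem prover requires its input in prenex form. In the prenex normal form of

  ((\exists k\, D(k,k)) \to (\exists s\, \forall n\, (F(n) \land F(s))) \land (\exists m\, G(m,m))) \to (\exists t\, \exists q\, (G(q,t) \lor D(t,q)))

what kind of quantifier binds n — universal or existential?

existential

First replace A → B with ¬A ∨ B.
  \neg (\neg (\exists k\, D(k,k)) \lor (\exists s\, \forall n\, (F(n) \land F(s))) \land (\exists m\, G(m,m))) \lor (\exists t\, \exists q\, (G(q,t) \lor D(t,q)))
Push ¬ through the quantifiers and connectives to reach negation normal form:
  (\exists k\, D(k,k)) \land ((\forall s\, \exists n\, (\neg F(n) \lor \neg F(s))) \lor (\forall m\, \neg G(m,m))) \lor (\exists t\, \exists q\, (G(q,t) \lor D(t,q)))
All bound variables are already distinct, so no renaming is needed.
Extract every quantifier outward, since the variables are now distinct and don't occur free across branches:
  \exists k\, \forall s\, \exists n\, \forall m\, \exists t\, \exists q\, (D(k,k) \land (\neg F(n) \lor \neg F(s) \lor \neg G(m,m)) \lor G(q,t) \lor D(t,q))
The quantifier \forall n sits under an odd number of negations (counting the antecedent side of each →), so it flips to \exists n.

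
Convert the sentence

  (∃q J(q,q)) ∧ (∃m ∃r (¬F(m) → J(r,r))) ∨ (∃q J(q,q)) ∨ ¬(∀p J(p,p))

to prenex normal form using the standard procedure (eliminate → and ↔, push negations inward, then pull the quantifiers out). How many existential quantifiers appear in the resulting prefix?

Rewrite implications/biconditionals: A → B as ¬A ∨ B.
  (∃q J(q,q)) ∧ (∃m ∃r (¬¬F(m) ∨ J(r,r))) ∨ (∃q J(q,q)) ∨ ¬(∀p J(p,p))
Drive negations inward (¬∀x A ≡ ∃x ¬A, ¬∃x A ≡ ∀x ¬A, De Morgan for ∧/∨):
  (∃q J(q,q)) ∧ (∃m ∃r (F(m) ∨ J(r,r))) ∨ (∃q J(q,q)) ∨ (∃p ¬J(p,p))
Standardize variables apart so no two quantifiers bind the same name: q↦z1.
  (∃q J(q,q)) ∧ (∃m ∃r (F(m) ∨ J(r,r))) ∨ (∃z1 J(z1,z1)) ∨ (∃p ¬J(p,p))
Finally move all quantifiers to the prefix:
  ∃q ∃m ∃r ∃z1 ∃p (J(q,q) ∧ (F(m) ∨ J(r,r)) ∨ J(z1,z1) ∨ ¬J(p,p))
The prefix is ∃q ∃m ∃r ∃z1 ∃p: 0 universal, 5 existential.

5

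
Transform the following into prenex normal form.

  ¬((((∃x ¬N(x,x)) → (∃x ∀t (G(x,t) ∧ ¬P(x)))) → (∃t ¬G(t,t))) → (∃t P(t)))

First replace A → B with ¬A ∨ B.
  ¬(¬(¬(¬(∃x ¬N(x,x)) ∨ (∃x ∀t (G(x,t) ∧ ¬P(x)))) ∨ (∃t ¬G(t,t))) ∨ (∃t P(t)))
Push ¬ through the quantifiers and connectives to reach negation normal form:
  ((∃x ¬N(x,x)) ∧ (∀x ∃t (¬G(x,t) ∨ P(x))) ∨ (∃t ¬G(t,t))) ∧ (∀t ¬P(t))
Standardize variables apart so no two quantifiers bind the same name: x↦b, t↦w, t↦q.
  ((∃x ¬N(x,x)) ∧ (∀b ∃t (¬G(b,t) ∨ P(b))) ∨ (∃w ¬G(w,w))) ∧ (∀q ¬P(q))
Extract every quantifier outward, since the variables are now distinct and don't occur free across branches:
  ∃x ∀b ∃t ∃w ∀q ((¬N(x,x) ∧ (¬G(b,t) ∨ P(b)) ∨ ¬G(w,w)) ∧ ¬P(q))

∃x ∀b ∃t ∃w ∀q ((¬N(x,x) ∧ (¬G(b,t) ∨ P(b)) ∨ ¬G(w,w)) ∧ ¬P(q))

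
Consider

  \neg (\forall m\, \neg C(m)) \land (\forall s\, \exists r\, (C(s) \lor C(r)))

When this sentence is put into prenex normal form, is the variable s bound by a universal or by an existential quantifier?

Push ¬ through the quantifiers and connectives to reach negation normal form:
  (\exists m\, C(m)) \land (\forall s\, \exists r\, (C(s) \lor C(r)))
All bound variables are already distinct, so no renaming is needed.
Extract every quantifier outward, since the variables are now distinct and don't occur free across branches:
  \exists m\, \forall s\, \exists r\, (C(m) \land (C(s) \lor C(r)))
The quantifier \forall s sits under an even number of negations, so it remains universal.

universal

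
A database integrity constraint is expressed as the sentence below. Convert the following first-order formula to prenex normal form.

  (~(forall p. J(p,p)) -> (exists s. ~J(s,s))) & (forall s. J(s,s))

Eliminate → and ↔ using ¬ and ∨.
  (~~(forall p. J(p,p)) | (exists s. ~J(s,s))) & (forall s. J(s,s))
Drive negations inward (¬∀x A ≡ ∃x ¬A, ¬∃x A ≡ ∀x ¬A, De Morgan for ∧/∨):
  ((forall p. J(p,p)) | (exists s. ~J(s,s))) & (forall s. J(s,s))
Give each quantifier a distinct variable: s↦x.
  ((forall p. J(p,p)) | (exists s. ~J(s,s))) & (forall x. J(x,x))
Finally move all quantifiers to the prefix:
  forall p. exists s. forall x. ((J(p,p) | ~J(s,s)) & J(x,x))

forall p. exists s. forall x. ((J(p,p) | ~J(s,s)) & J(x,x))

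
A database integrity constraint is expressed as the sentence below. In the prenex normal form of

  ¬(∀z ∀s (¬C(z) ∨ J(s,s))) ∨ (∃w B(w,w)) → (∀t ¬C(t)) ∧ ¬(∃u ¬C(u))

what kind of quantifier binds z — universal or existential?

First replace A → B with ¬A ∨ B.
  ¬(¬(∀z ∀s (¬C(z) ∨ J(s,s))) ∨ (∃w B(w,w))) ∨ (∀t ¬C(t)) ∧ ¬(∃u ¬C(u))
Push ¬ through the quantifiers and connectives to reach negation normal form:
  (∀z ∀s (¬C(z) ∨ J(s,s))) ∧ (∀w ¬B(w,w)) ∨ (∀t ¬C(t)) ∧ (∀u C(u))
All bound variables are already distinct, so no renaming is needed.
Finally move all quantifiers to the prefix:
  ∀z ∀s ∀w ∀t ∀u ((¬C(z) ∨ J(s,s)) ∧ ¬B(w,w) ∨ ¬C(t) ∧ C(u))
The quantifier ∀z sits under an even number of negations (counting the antecedent side of each →), so it remains universal.

universal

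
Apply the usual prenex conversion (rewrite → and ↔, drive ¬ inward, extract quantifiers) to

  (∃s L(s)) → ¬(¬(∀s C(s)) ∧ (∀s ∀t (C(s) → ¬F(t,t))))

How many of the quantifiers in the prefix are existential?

2

Eliminate → and ↔ using ¬ and ∨.
  ¬(∃s L(s)) ∨ ¬(¬(∀s C(s)) ∧ (∀s ∀t (¬C(s) ∨ ¬F(t,t))))
Move each ¬ inward, flipping quantifiers it crosses:
  (∀s ¬L(s)) ∨ (∀s C(s)) ∨ (∃s ∃t (C(s) ∧ F(t,t)))
Rename bound variables to avoid capture: s↦p, s↦q.
  (∀s ¬L(s)) ∨ (∀p C(p)) ∨ (∃q ∃t (C(q) ∧ F(t,t)))
Pull the quantifiers to the front (each side's bound variable is not free in the other side):
  ∀s ∀p ∃q ∃t (¬L(s) ∨ C(p) ∨ C(q) ∧ F(t,t))
The prefix is ∀s ∀p ∃q ∃t: 2 universal, 2 existential.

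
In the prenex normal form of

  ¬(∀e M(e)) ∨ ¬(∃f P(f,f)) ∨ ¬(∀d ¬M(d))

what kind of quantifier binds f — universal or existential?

Push ¬ through the quantifiers and connectives to reach negation normal form:
  (∃e ¬M(e)) ∨ (∀f ¬P(f,f)) ∨ (∃d M(d))
All bound variables are already distinct, so no renaming is needed.
Pull the quantifiers to the front (each side's bound variable is not free in the other side):
  ∃e ∀f ∃d (¬M(e) ∨ ¬P(f,f) ∨ M(d))
The quantifier ∃f sits under an odd number of negations, so it flips to ∀f.

universal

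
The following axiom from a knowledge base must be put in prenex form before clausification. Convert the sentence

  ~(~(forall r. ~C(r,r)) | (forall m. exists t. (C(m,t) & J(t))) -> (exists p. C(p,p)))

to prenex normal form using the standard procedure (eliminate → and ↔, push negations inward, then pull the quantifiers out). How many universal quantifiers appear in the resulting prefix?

2

Eliminate → and ↔ using ¬ and ∨.
  ~(~(~(forall r. ~C(r,r)) | (forall m. exists t. (C(m,t) & J(t)))) | (exists p. C(p,p)))
Move each ¬ inward, flipping quantifiers it crosses:
  ((exists r. C(r,r)) | (forall m. exists t. (C(m,t) & J(t)))) & (forall p. ~C(p,p))
Finally move all quantifiers to the prefix:
  exists r. forall m. exists t. forall p. ((C(r,r) | C(m,t) & J(t)) & ~C(p,p))
The prefix is exists r forall m exists t forall p: 2 universal, 2 existential.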